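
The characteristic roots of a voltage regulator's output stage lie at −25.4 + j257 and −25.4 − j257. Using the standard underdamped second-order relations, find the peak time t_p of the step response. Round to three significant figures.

t_p ≈ 0.0122 s

t_p = π/ω_d with ω_d = 257 (the imaginary part), so t_p = 0.0122 s.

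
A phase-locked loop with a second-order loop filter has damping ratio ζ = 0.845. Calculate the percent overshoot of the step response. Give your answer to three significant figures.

%OS ≈ 0.698%

For an underdamped second-order system, %OS = 100·exp(−πζ/√(1−ζ²)).
πζ/√(1−ζ²) = π·0.845/√(1−0.714) = 4.964, so %OS = 100·e^(−4.964) = 0.698%.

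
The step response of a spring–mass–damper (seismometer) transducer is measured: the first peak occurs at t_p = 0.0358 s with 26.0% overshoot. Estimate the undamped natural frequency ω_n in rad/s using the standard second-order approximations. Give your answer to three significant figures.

From the overshoot, ζ = −ln(OS)/√(π²+ln²(OS)) = 0.394.
t_p = π/ω_d ⇒ ω_d = 87.8 rad/s; then ω_n = ω_d/√(1−ζ²) = 95.5 rad/s.

ω_n ≈ 95.5 rad/s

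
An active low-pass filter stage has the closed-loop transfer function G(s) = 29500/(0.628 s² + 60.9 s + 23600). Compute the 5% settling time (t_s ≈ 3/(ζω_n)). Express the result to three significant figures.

t_s ≈ 0.0619 s

Dividing through by 0.628: denominator becomes s² + 96.97 s + 37580.
So ω_n = √37580 = 194 rad/s and ζ = 96.97/(2·194) = 0.250.
t_s ≈ 3/(ζω_n) = 0.0619 s.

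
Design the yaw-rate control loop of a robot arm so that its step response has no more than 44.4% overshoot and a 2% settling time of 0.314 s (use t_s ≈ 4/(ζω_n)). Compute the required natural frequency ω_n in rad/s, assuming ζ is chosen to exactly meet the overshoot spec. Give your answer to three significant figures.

ω_n ≈ 50.9 rad/s

From %OS = 100·exp(−πζ/√(1−ζ²)), invert to get ζ = −ln(OS)/√(π² + ln²(OS)) with OS = 0.444.
−ln 0.444 = 0.8119, so ζ = 0.8119/√(π² + 0.6592) = 0.250.
From t_s ≈ 4/(ζω_n): ω_n = 4/(ζ·t_s) = 4/(0.250·0.314) = 50.9 rad/s.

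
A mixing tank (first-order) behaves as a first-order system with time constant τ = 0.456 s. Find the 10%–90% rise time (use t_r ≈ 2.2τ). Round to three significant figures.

t_r ≈ 1.00 s

t_r ≈ 2.2τ = 1.00 s.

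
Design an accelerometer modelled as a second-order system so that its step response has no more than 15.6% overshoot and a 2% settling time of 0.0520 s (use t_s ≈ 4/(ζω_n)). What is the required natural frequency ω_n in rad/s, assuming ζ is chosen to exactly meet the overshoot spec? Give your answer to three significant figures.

Inverting the overshoot relation: ζ = |ln 0.156|/√(π² + ln²0.156) = 0.509.
From t_s ≈ 4/(ζω_n): ω_n = 4/(ζ·t_s) = 4/(0.509·0.0520) = 151 rad/s.

ω_n ≈ 151 rad/s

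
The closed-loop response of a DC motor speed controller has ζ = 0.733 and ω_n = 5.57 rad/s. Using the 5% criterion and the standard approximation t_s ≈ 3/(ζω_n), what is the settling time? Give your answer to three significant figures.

t_s ≈ 0.735 s

t_s ≈ 3/(ζω_n) = 3/(0.733 × 5.57) = 0.735 s.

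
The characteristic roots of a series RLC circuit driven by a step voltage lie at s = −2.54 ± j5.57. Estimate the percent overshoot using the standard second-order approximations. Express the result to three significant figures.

%OS ≈ 23.9%

The poles are at −σ ± jω_d with σ = 2.54 and ω_d = 5.57, so ω_n = √(σ²+ω_d²) = 6.12 rad/s and ζ = σ/ω_n = 0.415.
%OS = 100 e^{−πζ/√(1−ζ²)} with ζ = 0.415 gives 23.9%.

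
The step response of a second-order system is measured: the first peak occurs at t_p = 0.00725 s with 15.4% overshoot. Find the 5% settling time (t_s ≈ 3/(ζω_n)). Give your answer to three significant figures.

The overshoot fixes ζ = −ln(OS)/√(π²+ln²(OS)) = 0.512.
t_p = π/ω_d ⇒ ω_d = 433 rad/s; then ω_n = ω_d/√(1−ζ²) = 504 rad/s.
t_s ≈ 3/(ζω_n) = 3/(0.512·504) = 0.0116 s.

t_s ≈ 0.0116 s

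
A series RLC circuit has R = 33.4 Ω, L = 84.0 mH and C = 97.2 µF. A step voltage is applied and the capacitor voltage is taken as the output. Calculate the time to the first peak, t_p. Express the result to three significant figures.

t_p ≈ 0.0109 s

For a series RLC circuit (capacitor voltage as output), ω_n = 1/√(LC) = 1/√(84.0 mH · 97.2 µF) = 350 rad/s.
ζ = (R/2)·√(C/L) = (33.4/2)·√(97.2 µF/84.0 mH) = 0.568.
ω_d = ω_n√(1−ζ²) = 288 rad/s. t_p = π/ω_d = 0.0109 s.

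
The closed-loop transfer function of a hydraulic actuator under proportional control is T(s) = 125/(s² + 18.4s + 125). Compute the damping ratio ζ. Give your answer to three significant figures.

Matching coefficients with s² + 2ζω_n s + ω_n² gives ω_n² = 125 ⇒ ω_n = 11.2 rad/s, and ζ = 18.4/(2ω_n) = 0.823.

ζ ≈ 0.823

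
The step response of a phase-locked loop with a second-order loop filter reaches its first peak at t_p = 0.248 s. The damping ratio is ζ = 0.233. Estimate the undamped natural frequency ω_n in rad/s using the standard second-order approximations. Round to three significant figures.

ω_n ≈ 13.0 rad/s

Peak time t_p = π/ω_d, so ω_d = π/t_p = π/0.248 = 12.7 rad/s.
ω_n = ω_d/√(1−ζ²) = 12.7/√0.946 = 13.0 rad/s.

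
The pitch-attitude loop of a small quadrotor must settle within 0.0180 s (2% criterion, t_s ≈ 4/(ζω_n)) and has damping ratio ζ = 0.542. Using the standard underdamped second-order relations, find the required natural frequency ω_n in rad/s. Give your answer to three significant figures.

ω_n ≈ 410 rad/s

Rearranging t_s ≈ 4/(ζω_n) gives ω_n = 4/(ζ·t_s) = 4/(0.542 × 0.0180) = 410 rad/s.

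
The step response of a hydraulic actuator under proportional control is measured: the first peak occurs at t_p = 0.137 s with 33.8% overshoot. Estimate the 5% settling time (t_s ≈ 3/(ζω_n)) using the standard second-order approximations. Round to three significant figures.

t_s ≈ 0.379 s

The overshoot fixes ζ = −ln(OS)/√(π²+ln²(OS)) = 0.326.
t_p = π/ω_d ⇒ ω_d = 22.9 rad/s; then ω_n = ω_d/√(1−ζ²) = 24.3 rad/s.
t_s ≈ 3/(ζω_n) = 3/(0.326·24.3) = 0.379 s.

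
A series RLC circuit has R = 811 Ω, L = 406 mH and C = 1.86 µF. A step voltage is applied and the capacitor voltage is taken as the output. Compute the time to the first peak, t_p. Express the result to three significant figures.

For a series RLC circuit (capacitor voltage as output), ω_n = 1/√(LC) = 1/√(406 mH · 1.86 µF) = 1150 rad/s.
ζ = (R/2)·√(C/L) = (811/2)·√(1.86 µF/406 mH) = 0.868.
ω_d = ω_n√(1−ζ²) = 572 rad/s. t_p = π/ω_d = 0.00550 s.

t_p ≈ 0.00550 s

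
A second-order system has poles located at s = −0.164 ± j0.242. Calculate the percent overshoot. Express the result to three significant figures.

%OS ≈ 11.9%

With σ = 0.164, ω_d = 0.242: ω_n = √(σ²+ω_d²) = 0.292 rad/s, ζ = σ/ω_n = 0.561.
%OS = 100·exp(−πζ/√(1−ζ²)) = 11.9%.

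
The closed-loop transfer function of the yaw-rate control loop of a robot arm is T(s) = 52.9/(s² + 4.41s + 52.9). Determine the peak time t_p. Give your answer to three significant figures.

Matching coefficients with s² + 2ζω_n s + ω_n² gives ω_n² = 52.9 ⇒ ω_n = 7.27 rad/s, and ζ = 4.41/(2ω_n) = 0.303.
ω_d = ω_n√(1−ζ²) = 6.93 rad/s. Then t_p = π/ω_d = 0.453 s.

t_p ≈ 0.453 s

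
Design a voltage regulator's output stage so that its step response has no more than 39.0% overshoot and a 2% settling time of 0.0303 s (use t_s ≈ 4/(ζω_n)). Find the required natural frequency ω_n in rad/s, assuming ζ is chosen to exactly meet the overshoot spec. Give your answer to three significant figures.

ω_n ≈ 460 rad/s

From %OS = 100·exp(−πζ/√(1−ζ²)), invert to get ζ = −ln(OS)/√(π² + ln²(OS)) with OS = 0.390.
−ln 0.390 = 0.9416, so ζ = 0.9416/√(π² + 0.8866) = 0.287.
Then ω_n = 4/(ζ t_s) = 4/(0.287 × 0.0303) = 460 rad/s.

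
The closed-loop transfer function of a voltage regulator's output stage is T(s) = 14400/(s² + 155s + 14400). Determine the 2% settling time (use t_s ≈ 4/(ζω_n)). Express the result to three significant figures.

t_s ≈ 0.0516 s

Comparing the denominator to s² + 2ζω_n s + ω_n²: ω_n = √14400 = 120 rad/s, and 2ζω_n = 155 so ζ = 155/(2·120) = 0.646.
t_s ≈ 4/(ζω_n) = 4/(0.646·120) = 0.0516 s.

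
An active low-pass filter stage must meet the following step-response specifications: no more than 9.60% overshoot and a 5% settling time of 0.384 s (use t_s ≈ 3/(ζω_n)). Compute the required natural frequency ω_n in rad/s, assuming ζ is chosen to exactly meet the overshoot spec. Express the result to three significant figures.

ω_n ≈ 13.1 rad/s

ζ = −ln(OS)/√(π² + (ln OS)²). With OS = 0.0960, ln OS = −2.343 and ζ = 2.343/3.919 = 0.598.
From t_s ≈ 3/(ζω_n): ω_n = 3/(ζ·t_s) = 3/(0.598·0.384) = 13.1 rad/s.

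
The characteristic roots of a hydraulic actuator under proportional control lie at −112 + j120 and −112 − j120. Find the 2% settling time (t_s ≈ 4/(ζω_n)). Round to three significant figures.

t_s ≈ 0.0357 s

For poles at −σ ± jω_d, ζω_n = σ = 112, so t_s ≈ 4/σ = 0.0357 s.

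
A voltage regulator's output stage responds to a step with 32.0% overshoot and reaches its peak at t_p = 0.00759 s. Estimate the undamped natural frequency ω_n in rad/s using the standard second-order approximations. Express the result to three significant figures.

ω_n ≈ 440 rad/s

ζ from %OS: ζ = |ln 0.320|/√(π²+ln²0.320) = 0.341.
t_p = π/ω_d ⇒ ω_d = 414 rad/s; then ω_n = ω_d/√(1−ζ²) = 440 rad/s.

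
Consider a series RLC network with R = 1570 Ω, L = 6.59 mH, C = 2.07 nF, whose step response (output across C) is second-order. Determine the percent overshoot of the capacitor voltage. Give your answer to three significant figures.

For a series RLC circuit (capacitor voltage as output), ω_n = 1/√(LC) = 1/√(6.59 mH · 2.07 nF) = 271000 rad/s.
ζ = (R/2)·√(C/L) = (1570/2)·√(2.07 nF/6.59 mH) = 0.440.
%OS = 100 e^{−πζ/√(1−ζ²)} with ζ = 0.440 gives 21.5%.

%OS ≈ 21.5%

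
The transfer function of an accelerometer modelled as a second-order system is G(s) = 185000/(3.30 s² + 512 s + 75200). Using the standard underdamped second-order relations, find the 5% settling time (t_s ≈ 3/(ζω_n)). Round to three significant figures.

t_s ≈ 0.0387 s

Dividing through by 3.30: denominator becomes s² + 155.2 s + 22790.
So ω_n = √22790 = 151 rad/s and ζ = 155.2/(2·151) = 0.514.
t_s ≈ 3/(ζω_n) = 0.0387 s.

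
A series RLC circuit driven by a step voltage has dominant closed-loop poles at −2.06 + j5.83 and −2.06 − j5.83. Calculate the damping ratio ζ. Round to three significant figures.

ζ ≈ 0.333

|pole| = ω_n = √(2.06² + 5.83²) = 6.18 rad/s; ζ = cos θ = σ/ω_n = 0.333.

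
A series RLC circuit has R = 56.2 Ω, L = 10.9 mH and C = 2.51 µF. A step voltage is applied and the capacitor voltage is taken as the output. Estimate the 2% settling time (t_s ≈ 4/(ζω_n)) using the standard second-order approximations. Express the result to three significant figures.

t_s ≈ 0.00155 s

For a series RLC circuit (capacitor voltage as output), ω_n = 1/√(LC) = 1/√(10.9 mH · 2.51 µF) = 6050 rad/s.
ζ = (R/2)·√(C/L) = (56.2/2)·√(2.51 µF/10.9 mH) = 0.426.
t_s ≈ 4/(ζω_n) = 0.00155 s.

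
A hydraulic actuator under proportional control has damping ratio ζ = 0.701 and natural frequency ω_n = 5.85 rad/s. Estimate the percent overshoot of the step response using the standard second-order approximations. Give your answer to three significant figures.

%OS ≈ 4.56%

For an underdamped second-order system, %OS = 100·exp(−πζ/√(1−ζ²)).
πζ/√(1−ζ²) = π·0.701/√(1−0.491) = 3.088, so %OS = 100·e^(−3.088) = 4.56%.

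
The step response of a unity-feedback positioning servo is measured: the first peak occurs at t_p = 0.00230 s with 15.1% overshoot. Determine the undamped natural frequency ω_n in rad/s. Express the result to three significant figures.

ω_n ≈ 1590 rad/s

From the overshoot, ζ = −ln(OS)/√(π²+ln²(OS)) = 0.516.
t_p = π/ω_d ⇒ ω_d = 1370 rad/s; then ω_n = ω_d/√(1−ζ²) = 1590 rad/s.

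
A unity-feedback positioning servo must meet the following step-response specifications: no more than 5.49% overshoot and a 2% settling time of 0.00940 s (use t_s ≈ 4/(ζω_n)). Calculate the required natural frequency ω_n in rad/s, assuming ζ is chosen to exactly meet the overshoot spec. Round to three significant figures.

ω_n ≈ 627 rad/s

Inverting the overshoot relation: ζ = |ln 0.0549|/√(π² + ln²0.0549) = 0.679.
From t_s ≈ 4/(ζω_n): ω_n = 4/(ζ·t_s) = 4/(0.679·0.00940) = 627 rad/s.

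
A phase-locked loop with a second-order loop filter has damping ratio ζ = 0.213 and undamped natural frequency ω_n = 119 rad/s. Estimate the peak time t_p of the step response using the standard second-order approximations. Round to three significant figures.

The damped frequency is ω_d = ω_n√(1−ζ²) = 119·√(1−0.0454) = 116 rad/s.
Peak time t_p = π/ω_d = π/116 = 0.0270 s.

t_p ≈ 0.0270 s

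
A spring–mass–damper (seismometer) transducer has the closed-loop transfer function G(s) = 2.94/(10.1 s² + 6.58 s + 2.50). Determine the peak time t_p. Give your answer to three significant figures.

t_p ≈ 8.35 s

Dividing through by 10.1: denominator becomes s² + 0.6515 s + 0.2475.
So ω_n = √0.2475 = 0.498 rad/s and ζ = 0.6515/(2·0.498) = 0.655.
ω_d = ω_n√(1−ζ²) = 0.376 rad/s. t_p = π/ω_d = 8.35 s.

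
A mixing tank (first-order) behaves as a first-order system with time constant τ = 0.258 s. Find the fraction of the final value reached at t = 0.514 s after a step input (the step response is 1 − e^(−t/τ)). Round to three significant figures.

y(t)/y_∞ = 1 − e^(−t/τ) = 1 − e^(−0.514/0.258) = 1 − e^(−1.99) = 0.864.

y/y_∞ ≈ 0.864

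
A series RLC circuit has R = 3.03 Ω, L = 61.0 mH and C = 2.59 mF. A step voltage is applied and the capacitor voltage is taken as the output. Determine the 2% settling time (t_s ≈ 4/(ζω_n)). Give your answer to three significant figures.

For a series RLC circuit (capacitor voltage as output), ω_n = 1/√(LC) = 1/√(61.0 mH · 2.59 mF) = 79.6 rad/s.
ζ = (R/2)·√(C/L) = (3.03/2)·√(2.59 mF/61.0 mH) = 0.312.
t_s ≈ 4/(ζω_n) = 0.161 s.

t_s ≈ 0.161 s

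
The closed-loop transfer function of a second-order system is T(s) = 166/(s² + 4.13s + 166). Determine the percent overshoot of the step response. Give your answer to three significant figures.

ω_n = √166 = 12.9 rad/s; ζ = 4.13/(2·12.9) = 0.160.
Overshoot: exp(−π·0.160/√(1−0.160²)) = 0.600, i.e. 60.0%.

%OS ≈ 60.0%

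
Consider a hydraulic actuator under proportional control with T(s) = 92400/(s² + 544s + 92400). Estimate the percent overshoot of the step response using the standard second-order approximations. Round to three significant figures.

%OS ≈ 0.184%

Matching coefficients with s² + 2ζω_n s + ω_n² gives ω_n² = 92400 ⇒ ω_n = 304 rad/s, and ζ = 544/(2ω_n) = 0.895.
%OS = 100 e^{−πζ/√(1−ζ²)} with ζ = 0.895 gives 0.184%.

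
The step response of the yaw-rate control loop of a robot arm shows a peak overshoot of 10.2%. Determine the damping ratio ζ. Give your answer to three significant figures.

ζ ≈ 0.588

Inverting the overshoot relation: ζ = |ln 0.102|/√(π² + ln²0.102) = 0.588.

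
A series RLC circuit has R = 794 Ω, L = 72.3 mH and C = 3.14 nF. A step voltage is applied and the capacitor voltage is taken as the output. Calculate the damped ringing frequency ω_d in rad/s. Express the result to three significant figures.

For a series RLC circuit (capacitor voltage as output), ω_n = 1/√(LC) = 1/√(72.3 mH · 3.14 nF) = 66400 rad/s.
ζ = (R/2)·√(C/L) = (794/2)·√(3.14 nF/72.3 mH) = 0.0827.
ω_d = ω_n√(1−ζ²) = 66100 rad/s.

ω_d ≈ 66100 rad/s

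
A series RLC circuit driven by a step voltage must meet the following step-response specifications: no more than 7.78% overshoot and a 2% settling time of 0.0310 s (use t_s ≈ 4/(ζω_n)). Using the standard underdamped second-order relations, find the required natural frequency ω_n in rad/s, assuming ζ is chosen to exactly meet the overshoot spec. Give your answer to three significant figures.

Inverting the overshoot relation: ζ = |ln 0.0778|/√(π² + ln²0.0778) = 0.631.
From t_s ≈ 4/(ζω_n): ω_n = 4/(ζ·t_s) = 4/(0.631·0.0310) = 205 rad/s.

ω_n ≈ 205 rad/s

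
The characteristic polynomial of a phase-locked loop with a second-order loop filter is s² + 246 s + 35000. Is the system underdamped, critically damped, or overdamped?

underdamped

a² − 4b = 246² − 4·35000 < 0 (complex roots); the system is underdamped.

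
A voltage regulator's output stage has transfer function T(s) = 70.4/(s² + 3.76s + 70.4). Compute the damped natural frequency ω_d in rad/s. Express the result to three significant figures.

ω_d ≈ 8.18 rad/s

ω_n = √70.4 = 8.39 rad/s; ζ = 3.76/(2·8.39) = 0.224.
ω_d = ω_n√(1−ζ²) = 8.18 rad/s.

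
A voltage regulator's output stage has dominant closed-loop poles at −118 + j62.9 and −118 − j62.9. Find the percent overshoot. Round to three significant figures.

%OS ≈ 0.276%

|pole| = ω_n = √(118² + 62.9²) = 134 rad/s; ζ = cos θ = σ/ω_n = 0.882.
Overshoot: exp(−π·0.882/√(1−0.882²)) = 0.00276, i.e. 0.276%.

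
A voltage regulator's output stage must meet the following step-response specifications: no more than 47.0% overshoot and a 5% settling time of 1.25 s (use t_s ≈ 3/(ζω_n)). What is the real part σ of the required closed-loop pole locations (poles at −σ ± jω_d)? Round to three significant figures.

σ ≈ 2.40

The settling-time spec alone fixes σ = ζω_n = 3/t_s = 3/1.25 = 2.40.
(Overshoot then fixes ζ = 0.234 and hence ω_d = σ·√(1−ζ²)/ζ = 9.99 rad/s.)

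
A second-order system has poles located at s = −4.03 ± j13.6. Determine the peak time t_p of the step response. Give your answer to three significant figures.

t_p = π/ω_d with ω_d = 13.6 (the imaginary part), so t_p = 0.231 s.

t_p ≈ 0.231 s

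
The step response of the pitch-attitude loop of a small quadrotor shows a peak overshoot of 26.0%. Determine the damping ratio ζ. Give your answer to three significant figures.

ζ ≈ 0.394

Inverting the overshoot relation: ζ = |ln 0.260|/√(π² + ln²0.260) = 0.394.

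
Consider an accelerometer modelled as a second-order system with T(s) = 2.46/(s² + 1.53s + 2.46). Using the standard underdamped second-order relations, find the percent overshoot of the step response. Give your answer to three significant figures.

%OS ≈ 17.3%

ω_n = √2.46 = 1.57 rad/s; ζ = 1.53/(2·1.57) = 0.488.
Overshoot: exp(−π·0.488/√(1−0.488²)) = 0.173, i.e. 17.3%.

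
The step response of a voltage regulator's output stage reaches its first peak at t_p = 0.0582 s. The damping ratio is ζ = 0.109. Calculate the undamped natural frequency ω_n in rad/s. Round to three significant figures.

Peak time t_p = π/ω_d, so ω_d = π/t_p = π/0.0582 = 54.0 rad/s.
ω_n = ω_d/√(1−ζ²) = 54.0/√0.988 = 54.3 rad/s.

ω_n ≈ 54.3 rad/s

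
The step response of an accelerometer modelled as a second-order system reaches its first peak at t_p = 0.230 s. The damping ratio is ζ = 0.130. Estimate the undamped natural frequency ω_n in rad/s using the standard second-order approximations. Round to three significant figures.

Peak time t_p = π/ω_d, so ω_d = π/t_p = π/0.230 = 13.7 rad/s.
ω_n = ω_d/√(1−ζ²) = 13.7/√0.983 = 13.8 rad/s.

ω_n ≈ 13.8 rad/s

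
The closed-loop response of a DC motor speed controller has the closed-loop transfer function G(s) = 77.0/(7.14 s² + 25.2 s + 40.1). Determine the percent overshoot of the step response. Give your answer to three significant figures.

%OS ≈ 3.01%

Dividing through by 7.14: denominator becomes s² + 3.529 s + 5.616.
So ω_n = √5.616 = 2.37 rad/s and ζ = 3.529/(2·2.37) = 0.745.
%OS = 100 e^{−πζ/√(1−ζ²)} with ζ = 0.745 gives 3.01%.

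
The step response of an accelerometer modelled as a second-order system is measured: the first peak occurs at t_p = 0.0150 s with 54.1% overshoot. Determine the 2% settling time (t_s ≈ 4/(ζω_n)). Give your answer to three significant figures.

ζ from %OS: ζ = |ln 0.541|/√(π²+ln²0.541) = 0.192.
t_p = π/ω_d ⇒ ω_d = 209 rad/s; then ω_n = ω_d/√(1−ζ²) = 213 rad/s.
t_s ≈ 4/(ζω_n) = 4/(0.192·213) = 0.0977 s.

t_s ≈ 0.0977 s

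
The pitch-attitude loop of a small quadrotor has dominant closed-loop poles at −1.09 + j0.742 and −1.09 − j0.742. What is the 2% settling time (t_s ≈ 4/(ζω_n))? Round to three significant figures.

For poles at −σ ± jω_d, ζω_n = σ = 1.09, so t_s ≈ 4/σ = 3.67 s.

t_s ≈ 3.67 s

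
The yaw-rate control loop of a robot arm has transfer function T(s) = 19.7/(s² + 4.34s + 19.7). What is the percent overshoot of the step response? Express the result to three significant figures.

Matching coefficients with s² + 2ζω_n s + ω_n² gives ω_n² = 19.7 ⇒ ω_n = 4.44 rad/s, and ζ = 4.34/(2ω_n) = 0.489.
Overshoot: exp(−π·0.489/√(1−0.489²)) = 0.172, i.e. 17.2%.

%OS ≈ 17.2%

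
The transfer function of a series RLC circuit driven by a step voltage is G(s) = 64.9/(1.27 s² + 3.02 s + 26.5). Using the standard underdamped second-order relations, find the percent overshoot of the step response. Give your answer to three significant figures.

Dividing through by 1.27: denominator becomes s² + 2.378 s + 20.87.
So ω_n = √20.87 = 4.57 rad/s and ζ = 2.378/(2·4.57) = 0.260.
%OS = 100·exp(−πζ/√(1−ζ²)) = 42.9%.

%OS ≈ 42.9%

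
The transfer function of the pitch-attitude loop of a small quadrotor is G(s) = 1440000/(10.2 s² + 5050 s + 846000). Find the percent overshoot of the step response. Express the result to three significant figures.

Dividing through by 10.2: denominator becomes s² + 495.1 s + 82940.
So ω_n = √82940 = 288 rad/s and ζ = 495.1/(2·288) = 0.860.
Overshoot: exp(−π·0.860/√(1−0.860²)) = 0.00507, i.e. 0.507%.

%OS ≈ 0.507%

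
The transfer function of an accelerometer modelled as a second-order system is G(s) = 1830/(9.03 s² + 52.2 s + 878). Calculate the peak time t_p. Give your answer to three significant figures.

t_p ≈ 0.333 s

Dividing through by 9.03: denominator becomes s² + 5.781 s + 97.23.
So ω_n = √97.23 = 9.86 rad/s and ζ = 5.781/(2·9.86) = 0.293.
ω_d = 9.86·√(1 − 0.293²) = 9.43 rad/s. t_p = π/ω_d = 0.333 s.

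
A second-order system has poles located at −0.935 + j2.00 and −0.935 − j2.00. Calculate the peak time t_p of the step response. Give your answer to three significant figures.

t_p ≈ 1.57 s

t_p = π/ω_d with ω_d = 2.00 (the imaginary part), so t_p = 1.57 s.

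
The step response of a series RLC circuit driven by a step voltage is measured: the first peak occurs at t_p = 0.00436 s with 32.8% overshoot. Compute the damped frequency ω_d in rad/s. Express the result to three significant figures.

ω_d ≈ 721 rad/s

t_p = π/ω_d, so ω_d = π/0.00436 = 721 rad/s.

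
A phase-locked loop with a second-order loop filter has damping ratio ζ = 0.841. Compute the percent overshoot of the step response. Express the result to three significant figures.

%OS ≈ 0.757%

For an underdamped second-order system, %OS = 100·exp(−πζ/√(1−ζ²)).
πζ/√(1−ζ²) = π·0.841/√(1−0.707) = 4.883, so %OS = 100·e^(−4.883) = 0.757%.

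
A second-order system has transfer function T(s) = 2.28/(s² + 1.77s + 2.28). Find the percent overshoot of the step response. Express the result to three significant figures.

Comparing the denominator to s² + 2ζω_n s + ω_n²: ω_n = √2.28 = 1.51 rad/s, and 2ζω_n = 1.77 so ζ = 1.77/(2·1.51) = 0.586.
%OS = 100 e^{−πζ/√(1−ζ²)} with ζ = 0.586 gives 10.3%.

%OS ≈ 10.3%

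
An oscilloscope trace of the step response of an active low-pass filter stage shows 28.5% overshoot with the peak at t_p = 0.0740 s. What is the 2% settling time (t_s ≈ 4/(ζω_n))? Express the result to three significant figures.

t_s ≈ 0.236 s

ζ from %OS: ζ = |ln 0.285|/√(π²+ln²0.285) = 0.371.
t_p = π/ω_d ⇒ ω_d = 42.5 rad/s; then ω_n = ω_d/√(1−ζ²) = 45.7 rad/s.
t_s ≈ 4/(ζω_n) = 4/(0.371·45.7) = 0.236 s.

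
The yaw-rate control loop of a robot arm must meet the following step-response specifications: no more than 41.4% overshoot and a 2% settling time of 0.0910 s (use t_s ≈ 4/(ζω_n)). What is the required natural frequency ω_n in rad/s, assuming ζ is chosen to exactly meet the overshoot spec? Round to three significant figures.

From %OS = 100·exp(−πζ/√(1−ζ²)), invert to get ζ = −ln(OS)/√(π² + ln²(OS)) with OS = 0.414.
−ln 0.414 = 0.8819, so ζ = 0.8819/√(π² + 0.7777) = 0.270.
From t_s ≈ 4/(ζω_n): ω_n = 4/(ζ·t_s) = 4/(0.270·0.0910) = 163 rad/s.

ω_n ≈ 163 rad/s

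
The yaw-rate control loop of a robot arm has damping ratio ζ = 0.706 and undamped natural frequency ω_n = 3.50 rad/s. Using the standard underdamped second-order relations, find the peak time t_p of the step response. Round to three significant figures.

The damped frequency is ω_d = ω_n√(1−ζ²) = 3.50·√(1−0.498) = 2.48 rad/s.
Peak time t_p = π/ω_d = π/2.48 = 1.27 s.

t_p ≈ 1.27 s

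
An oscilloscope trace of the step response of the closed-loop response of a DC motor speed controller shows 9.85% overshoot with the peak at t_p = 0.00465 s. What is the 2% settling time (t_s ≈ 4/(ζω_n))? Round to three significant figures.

t_s ≈ 0.00803 s

The overshoot fixes ζ = −ln(OS)/√(π²+ln²(OS)) = 0.594.
From t_p = π/ω_d, ω_d = π/0.00465 = 676 rad/s, so ω_n = ω_d/√(1−ζ²) = 840 rad/s.
t_s ≈ 4/(ζω_n) = 4/(0.594·840) = 0.00803 s.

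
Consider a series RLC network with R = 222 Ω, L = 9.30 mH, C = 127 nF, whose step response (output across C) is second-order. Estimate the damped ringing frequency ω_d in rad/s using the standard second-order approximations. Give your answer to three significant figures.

For a series RLC circuit (capacitor voltage as output), ω_n = 1/√(LC) = 1/√(9.30 mH · 127 nF) = 29100 rad/s.
ζ = (R/2)·√(C/L) = (222/2)·√(127 nF/9.30 mH) = 0.410.
The damped frequency ω_d = ω_n√(1−ζ²) = 26500 rad/s.

ω_d ≈ 26500 rad/s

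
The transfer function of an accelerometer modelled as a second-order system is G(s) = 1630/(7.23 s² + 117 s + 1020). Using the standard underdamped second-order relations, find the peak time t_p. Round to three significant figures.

Dividing through by 7.23: denominator becomes s² + 16.18 s + 141.1.
So ω_n = √141.1 = 11.9 rad/s and ζ = 16.18/(2·11.9) = 0.681.
ω_d = ω_n√(1−ζ²) = 8.70 rad/s. t_p = π/ω_d = 0.361 s.

t_p ≈ 0.361 s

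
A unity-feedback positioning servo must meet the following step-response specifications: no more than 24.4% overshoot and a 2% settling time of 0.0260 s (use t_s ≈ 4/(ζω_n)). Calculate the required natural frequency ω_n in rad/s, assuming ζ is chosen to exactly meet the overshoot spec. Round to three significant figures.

ζ = −ln(OS)/√(π² + (ln OS)²). With OS = 0.244, ln OS = −1.411 and ζ = 1.411/3.444 = 0.410.
From t_s ≈ 4/(ζω_n): ω_n = 4/(ζ·t_s) = 4/(0.410·0.0260) = 376 rad/s.

ω_n ≈ 376 rad/s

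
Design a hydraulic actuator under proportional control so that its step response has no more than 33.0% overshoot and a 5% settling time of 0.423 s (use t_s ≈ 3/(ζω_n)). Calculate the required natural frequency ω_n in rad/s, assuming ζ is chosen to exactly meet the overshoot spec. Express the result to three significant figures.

ω_n ≈ 21.3 rad/s

Inverting the overshoot relation: ζ = |ln 0.330|/√(π² + ln²0.330) = 0.333.
From t_s ≈ 3/(ζω_n): ω_n = 3/(ζ·t_s) = 3/(0.333·0.423) = 21.3 rad/s.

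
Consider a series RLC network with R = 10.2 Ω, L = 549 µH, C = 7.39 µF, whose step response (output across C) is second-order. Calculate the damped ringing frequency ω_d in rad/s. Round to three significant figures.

ω_d ≈ 12700 rad/s

For a series RLC circuit (capacitor voltage as output), ω_n = 1/√(LC) = 1/√(549 µH · 7.39 µF) = 15700 rad/s.
ζ = (R/2)·√(C/L) = (10.2/2)·√(7.39 µF/549 µH) = 0.592.
The damped frequency ω_d = ω_n√(1−ζ²) = 12700 rad/s.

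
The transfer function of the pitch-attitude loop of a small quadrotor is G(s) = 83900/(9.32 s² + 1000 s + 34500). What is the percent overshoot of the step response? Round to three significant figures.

Dividing through by 9.32: denominator becomes s² + 107.3 s + 3702.
So ω_n = √3702 = 60.8 rad/s and ζ = 107.3/(2·60.8) = 0.882.
%OS = 100·exp(−πζ/√(1−ζ²)) = 0.281%.

%OS ≈ 0.281%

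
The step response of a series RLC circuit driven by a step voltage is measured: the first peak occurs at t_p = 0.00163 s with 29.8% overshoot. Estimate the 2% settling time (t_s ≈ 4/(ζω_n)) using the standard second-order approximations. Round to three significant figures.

The overshoot fixes ζ = −ln(OS)/√(π²+ln²(OS)) = 0.360.
From t_p = π/ω_d, ω_d = π/0.00163 = 1930 rad/s, so ω_n = ω_d/√(1−ζ²) = 2070 rad/s.
t_s ≈ 4/(ζω_n) = 4/(0.360·2070) = 0.00539 s.

t_s ≈ 0.00539 s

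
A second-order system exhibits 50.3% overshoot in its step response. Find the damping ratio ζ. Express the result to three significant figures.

ζ ≈ 0.214

From %OS = 100·exp(−πζ/√(1−ζ²)), invert to get ζ = −ln(OS)/√(π² + ln²(OS)) with OS = 0.503.
−ln 0.503 = 0.6872, so ζ = 0.6872/√(π² + 0.4722) = 0.214.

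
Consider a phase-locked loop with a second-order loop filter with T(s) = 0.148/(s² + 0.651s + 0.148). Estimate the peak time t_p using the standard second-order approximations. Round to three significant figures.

t_p ≈ 15.3 s

Matching coefficients with s² + 2ζω_n s + ω_n² gives ω_n² = 0.148 ⇒ ω_n = 0.385 rad/s, and ζ = 0.651/(2ω_n) = 0.846.
ω_d = ω_n√(1−ζ²) = 0.205 rad/s. Then t_p = π/ω_d = 15.3 s.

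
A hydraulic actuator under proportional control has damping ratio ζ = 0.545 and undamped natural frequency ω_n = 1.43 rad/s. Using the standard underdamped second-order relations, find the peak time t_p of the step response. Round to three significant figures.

The damped frequency is ω_d = ω_n√(1−ζ²) = 1.43·√(1−0.297) = 1.20 rad/s.
Peak time t_p = π/ω_d = π/1.20 = 2.62 s.

t_p ≈ 2.62 s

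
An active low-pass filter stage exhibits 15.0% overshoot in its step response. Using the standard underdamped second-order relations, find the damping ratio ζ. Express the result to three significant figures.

From %OS = 100·exp(−πζ/√(1−ζ²)), invert to get ζ = −ln(OS)/√(π² + ln²(OS)) with OS = 0.150.
−ln 0.150 = 1.897, so ζ = 1.897/√(π² + 3.599) = 0.517.

ζ ≈ 0.517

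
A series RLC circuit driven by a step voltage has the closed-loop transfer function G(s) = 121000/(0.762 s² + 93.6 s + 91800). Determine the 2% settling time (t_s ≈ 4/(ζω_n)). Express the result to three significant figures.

Dividing through by 0.762: denominator becomes s² + 122.8 s + 120500.
So ω_n = √120500 = 347 rad/s and ζ = 122.8/(2·347) = 0.177.
t_s ≈ 4/(ζω_n) = 0.0651 s.

t_s ≈ 0.0651 s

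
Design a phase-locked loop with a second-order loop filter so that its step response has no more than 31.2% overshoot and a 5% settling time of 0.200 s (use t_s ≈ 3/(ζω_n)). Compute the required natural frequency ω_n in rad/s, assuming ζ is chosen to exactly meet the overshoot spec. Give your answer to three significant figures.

Inverting the overshoot relation: ζ = |ln 0.312|/√(π² + ln²0.312) = 0.348.
From t_s ≈ 3/(ζω_n): ω_n = 3/(ζ·t_s) = 3/(0.348·0.200) = 43.1 rad/s.

ω_n ≈ 43.1 rad/s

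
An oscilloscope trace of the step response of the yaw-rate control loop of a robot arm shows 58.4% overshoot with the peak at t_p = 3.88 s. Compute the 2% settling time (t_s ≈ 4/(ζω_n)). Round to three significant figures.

t_s ≈ 28.9 s

ζ from %OS: ζ = |ln 0.584|/√(π²+ln²0.584) = 0.169.
From t_p = π/ω_d, ω_d = π/3.88 = 0.810 rad/s, so ω_n = ω_d/√(1−ζ²) = 0.821 rad/s.
t_s ≈ 4/(ζω_n) = 4/(0.169·0.821) = 28.9 s.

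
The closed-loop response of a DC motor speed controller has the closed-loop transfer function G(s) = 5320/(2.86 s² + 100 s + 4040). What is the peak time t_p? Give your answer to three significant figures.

t_p ≈ 0.0944 s

Dividing through by 2.86: denominator becomes s² + 34.97 s + 1413.
So ω_n = √1413 = 37.6 rad/s and ζ = 34.97/(2·37.6) = 0.465.
The damped frequency ω_d = ω_n√(1−ζ²) = 33.3 rad/s. t_p = π/ω_d = 0.0944 s.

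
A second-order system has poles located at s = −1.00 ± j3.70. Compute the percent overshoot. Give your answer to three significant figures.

%OS ≈ 42.8%

The poles are at −σ ± jω_d with σ = 1.00 and ω_d = 3.70, so ω_n = √(σ²+ω_d²) = 3.83 rad/s and ζ = σ/ω_n = 0.261.
%OS = 100·exp(−πζ/√(1−ζ²)) = 42.8%.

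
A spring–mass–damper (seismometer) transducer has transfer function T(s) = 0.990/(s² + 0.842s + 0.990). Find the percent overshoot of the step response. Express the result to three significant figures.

%OS ≈ 23.1%

ω_n = √0.990 = 0.995 rad/s; ζ = 0.842/(2·0.995) = 0.423.
%OS = 100·exp(−πζ/√(1−ζ²)) = 23.1%.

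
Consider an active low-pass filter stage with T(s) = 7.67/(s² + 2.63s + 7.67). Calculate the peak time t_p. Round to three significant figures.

ω_n = √7.67 = 2.77 rad/s; ζ = 2.63/(2·2.77) = 0.475.
The damped frequency ω_d = ω_n√(1−ζ²) = 2.44 rad/s. Then t_p = π/ω_d = 1.29 s.

t_p ≈ 1.29 s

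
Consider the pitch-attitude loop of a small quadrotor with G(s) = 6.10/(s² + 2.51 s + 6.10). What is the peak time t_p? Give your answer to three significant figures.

t_p ≈ 1.48 s

Matching coefficients with s² + 2ζω_n s + ω_n² gives ω_n² = 6.10 ⇒ ω_n = 2.47 rad/s, and ζ = 2.51/(2ω_n) = 0.508.
ω_d = 2.47·√(1 − 0.508²) = 2.13 rad/s. Then t_p = π/ω_d = 1.48 s.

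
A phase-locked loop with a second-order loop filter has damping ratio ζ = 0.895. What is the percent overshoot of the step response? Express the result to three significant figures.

For an underdamped second-order system, %OS = 100·exp(−πζ/√(1−ζ²)).
πζ/√(1−ζ²) = π·0.895/√(1−0.801) = 6.303, so %OS = 100·e^(−6.303) = 0.183%.

%OS ≈ 0.183%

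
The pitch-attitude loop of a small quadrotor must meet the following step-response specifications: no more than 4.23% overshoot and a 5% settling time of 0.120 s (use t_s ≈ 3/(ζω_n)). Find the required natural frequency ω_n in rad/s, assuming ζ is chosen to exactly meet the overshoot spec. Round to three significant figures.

Inverting the overshoot relation: ζ = |ln 0.0423|/√(π² + ln²0.0423) = 0.710.
Then ω_n = 3/(ζ t_s) = 3/(0.710 × 0.120) = 35.2 rad/s.

ω_n ≈ 35.2 rad/s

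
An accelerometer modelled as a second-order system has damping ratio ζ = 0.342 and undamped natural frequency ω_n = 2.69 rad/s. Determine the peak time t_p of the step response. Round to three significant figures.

The damped frequency is ω_d = ω_n√(1−ζ²) = 2.69·√(1−0.117) = 2.53 rad/s.
Peak time t_p = π/ω_d = π/2.53 = 1.24 s.

t_p ≈ 1.24 s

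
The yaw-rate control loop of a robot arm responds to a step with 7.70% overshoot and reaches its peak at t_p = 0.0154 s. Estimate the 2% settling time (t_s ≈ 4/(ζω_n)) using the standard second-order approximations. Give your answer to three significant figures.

ζ from %OS: ζ = |ln 0.0770|/√(π²+ln²0.0770) = 0.632.
From t_p = π/ω_d, ω_d = π/0.0154 = 204 rad/s, so ω_n = ω_d/√(1−ζ²) = 263 rad/s.
t_s ≈ 4/(ζω_n) = 4/(0.632·263) = 0.0240 s.

t_s ≈ 0.0240 s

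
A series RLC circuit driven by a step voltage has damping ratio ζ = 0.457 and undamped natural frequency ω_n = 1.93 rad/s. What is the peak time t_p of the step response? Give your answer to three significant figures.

t_p ≈ 1.83 s

The damped frequency is ω_d = ω_n√(1−ζ²) = 1.93·√(1−0.209) = 1.72 rad/s.
Peak time t_p = π/ω_d = π/1.72 = 1.83 s.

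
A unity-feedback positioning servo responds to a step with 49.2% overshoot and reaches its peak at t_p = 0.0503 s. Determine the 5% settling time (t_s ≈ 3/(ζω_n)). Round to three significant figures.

The overshoot fixes ζ = −ln(OS)/√(π²+ln²(OS)) = 0.220.
From t_p = π/ω_d, ω_d = π/0.0503 = 62.5 rad/s, so ω_n = ω_d/√(1−ζ²) = 64.0 rad/s.
t_s ≈ 3/(ζω_n) = 3/(0.220·64.0) = 0.213 s.

t_s ≈ 0.213 s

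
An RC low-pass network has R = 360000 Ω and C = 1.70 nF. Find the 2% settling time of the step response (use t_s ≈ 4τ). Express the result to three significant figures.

τ = RC = 360000 × 1.70 nF = 0.000612 s.
t_s ≈ 4τ = 0.00245 s.

t_s ≈ 0.00245 s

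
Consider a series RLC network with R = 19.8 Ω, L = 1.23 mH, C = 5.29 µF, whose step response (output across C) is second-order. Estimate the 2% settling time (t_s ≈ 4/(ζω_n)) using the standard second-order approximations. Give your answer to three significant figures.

t_s ≈ 0.000497 s

For a series RLC circuit (capacitor voltage as output), ω_n = 1/√(LC) = 1/√(1.23 mH · 5.29 µF) = 12400 rad/s.
ζ = (R/2)·√(C/L) = (19.8/2)·√(5.29 µF/1.23 mH) = 0.649.
t_s ≈ 4/(ζω_n) = 0.000497 s.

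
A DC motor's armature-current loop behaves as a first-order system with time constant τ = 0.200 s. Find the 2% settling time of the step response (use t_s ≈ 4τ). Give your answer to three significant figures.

t_s ≈ 0.800 s

t_s ≈ 4τ = 0.800 s.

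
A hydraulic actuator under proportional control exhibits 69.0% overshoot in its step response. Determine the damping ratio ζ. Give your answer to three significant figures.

Inverting the overshoot relation: ζ = |ln 0.690|/√(π² + ln²0.690) = 0.117.

ζ ≈ 0.117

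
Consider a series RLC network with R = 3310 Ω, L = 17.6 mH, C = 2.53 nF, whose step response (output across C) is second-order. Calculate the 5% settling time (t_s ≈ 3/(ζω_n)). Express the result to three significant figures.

For a series RLC circuit (capacitor voltage as output), ω_n = 1/√(LC) = 1/√(17.6 mH · 2.53 nF) = 150000 rad/s.
ζ = (R/2)·√(C/L) = (3310/2)·√(2.53 nF/17.6 mH) = 0.627.
t_s ≈ 3/(ζω_n) = 0.0000319 s.

t_s ≈ 0.0000319 s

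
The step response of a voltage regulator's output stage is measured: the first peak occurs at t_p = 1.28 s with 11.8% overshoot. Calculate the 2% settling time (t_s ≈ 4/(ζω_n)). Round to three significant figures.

ζ from %OS: ζ = |ln 0.118|/√(π²+ln²0.118) = 0.562.
From t_p = π/ω_d, ω_d = π/1.28 = 2.45 rad/s, so ω_n = ω_d/√(1−ζ²) = 2.97 rad/s.
t_s ≈ 4/(ζω_n) = 4/(0.562·2.97) = 2.40 s.

t_s ≈ 2.40 s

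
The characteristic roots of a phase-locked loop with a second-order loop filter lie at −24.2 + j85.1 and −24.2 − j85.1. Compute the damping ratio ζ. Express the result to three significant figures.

|pole| = ω_n = √(24.2² + 85.1²) = 88.5 rad/s; ζ = cos θ = σ/ω_n = 0.274.

ζ ≈ 0.274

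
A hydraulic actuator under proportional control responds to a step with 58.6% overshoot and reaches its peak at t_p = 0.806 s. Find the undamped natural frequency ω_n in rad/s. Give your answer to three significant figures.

From the overshoot, ζ = −ln(OS)/√(π²+ln²(OS)) = 0.168.
t_p = π/ω_d ⇒ ω_d = 3.90 rad/s; then ω_n = ω_d/√(1−ζ²) = 3.95 rad/s.

ω_n ≈ 3.95 rad/s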